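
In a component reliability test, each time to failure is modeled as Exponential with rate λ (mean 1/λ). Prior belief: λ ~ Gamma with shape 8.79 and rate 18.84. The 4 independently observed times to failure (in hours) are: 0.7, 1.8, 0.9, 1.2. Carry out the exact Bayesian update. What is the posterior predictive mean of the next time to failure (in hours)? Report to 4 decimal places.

With a Gamma(shape α, rate β) prior on the exponential rate λ, the posterior after n observations with total T = Σxᵢ is Gamma(α+n, β+T).
Sum of observations T = 4.6 hours; n = 4.
Posterior: Gamma(8.79+4, 18.84+4.6) = Gamma(12.79, 23.44).
The predictive distribution for the next observation is Lomax; its mean is β/(α−1) = 23.44/11.79 = 1.9881.

1.9881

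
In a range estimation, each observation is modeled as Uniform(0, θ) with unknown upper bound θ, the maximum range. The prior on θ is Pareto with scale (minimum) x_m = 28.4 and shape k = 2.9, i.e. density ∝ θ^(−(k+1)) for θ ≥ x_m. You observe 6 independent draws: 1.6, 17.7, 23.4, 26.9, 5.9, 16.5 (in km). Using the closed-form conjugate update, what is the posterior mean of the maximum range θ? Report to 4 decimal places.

A Pareto(scale x_m, shape k) prior on the upper bound θ of Uniform(0, θ) is conjugate: posterior is Pareto(max(x_m, max xᵢ), k + n).
Sample maximum = 26.9; prior scale x_m = 28.4 → posterior scale = max = 28.4.
Posterior shape = 2.9 + 6 = 8.9.
E[θ|data] = k·x_m/(k−1) = 8.9·28.4/7.9 = 31.9949.

31.9949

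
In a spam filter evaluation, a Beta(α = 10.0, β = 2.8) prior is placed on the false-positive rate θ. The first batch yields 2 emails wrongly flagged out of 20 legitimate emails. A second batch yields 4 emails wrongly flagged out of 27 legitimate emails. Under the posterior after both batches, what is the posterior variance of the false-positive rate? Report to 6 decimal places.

0.003223

The Beta prior is conjugate to a Binomial/Bernoulli likelihood; the update adds successes to α and failures to β.
After batch 1: Beta(10.0+2, 2.8+18) = Beta(12.0, 20.8).
After batch 2: Beta(12.0+4, 20.8+23) = Beta(16.0, 43.8).
Var = αβ/((α+β)²(α+β+1)) = 16.0·43.8/(59.8²·60.8) = 0.003223.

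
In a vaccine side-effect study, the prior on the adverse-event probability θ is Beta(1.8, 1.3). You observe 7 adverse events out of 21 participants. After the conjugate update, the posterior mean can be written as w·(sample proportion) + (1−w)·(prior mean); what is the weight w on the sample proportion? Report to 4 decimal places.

0.8714

The Beta prior is conjugate to a Binomial/Bernoulli likelihood; the update adds successes to α and failures to β.
Posterior mean = (α₀+k)/(α₀+β₀+n) = [n/(α₀+β₀+n)]·(k/n) + [(α₀+β₀)/(α₀+β₀+n)]·α₀/(α₀+β₀), so only n and the prior enter the weight.
The weight on the data is w = n/(α₀+β₀+n) = 21/(1.8+1.3+21) = 21/24.1 = 0.8714.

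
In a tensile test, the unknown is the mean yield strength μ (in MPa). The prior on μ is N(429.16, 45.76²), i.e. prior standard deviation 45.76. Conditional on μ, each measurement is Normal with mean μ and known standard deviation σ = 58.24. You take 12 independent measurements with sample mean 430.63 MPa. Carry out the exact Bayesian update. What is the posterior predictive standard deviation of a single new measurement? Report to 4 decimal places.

60.3402

For Normal data with known variance σ², a Normal(μ₀, σ₀²) prior on μ is conjugate. Posterior precision = 1/σ₀² + n/σ²; posterior mean is the precision-weighted average of μ₀ and x̄.
σ₀² = 45.76² = 2093.9776, σ² = 58.24² = 3391.8976; σ² + n·σ₀² = 3391.8976 + 12·2093.9776 = 28519.6288.
Posterior precision = 1/σ₀² + n/σ² = 1/2093.9776 + 12/3391.8976 = (σ² + n·σ₀²)/(σ₀²σ²) = 28519.6288/(2093.9776·3391.8976); posterior variance σₙ² = σ₀²σ²/(σ² + n·σ₀²) = 2093.9776·3391.8976/28519.6288 = 249.041025.
Predictive variance for one new observation = σₙ² + σ² = 2093.9776·3391.8976/28519.6288 + 3391.8976 = σ²·(σ₀² + 28519.6288)/28519.6288 = 3391.8976·30613.6064/28519.6288 = 3640.938625; SD = √(3391.8976·30613.6064/28519.6288) = 60.3402.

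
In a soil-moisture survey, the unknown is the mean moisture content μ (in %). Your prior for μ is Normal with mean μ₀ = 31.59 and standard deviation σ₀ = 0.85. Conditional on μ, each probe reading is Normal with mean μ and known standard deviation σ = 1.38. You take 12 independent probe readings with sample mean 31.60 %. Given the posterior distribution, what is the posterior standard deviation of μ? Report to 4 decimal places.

For Normal data with known variance σ², a Normal(μ₀, σ₀²) prior on μ is conjugate. Posterior precision = 1/σ₀² + n/σ²; posterior mean is the precision-weighted average of μ₀ and x̄.
σ₀² = 0.85² = 0.7225, σ² = 1.38² = 1.9044; σ² + n·σ₀² = 1.9044 + 12·0.7225 = 10.5744.
Posterior precision = 1/σ₀² + n/σ² = 1/0.7225 + 12/1.9044 = (σ² + n·σ₀²)/(σ₀²σ²) = 10.5744/(0.7225·1.9044); posterior variance σₙ² = σ₀²σ²/(σ² + n·σ₀²) = 0.7225·1.9044/10.5744 = 0.130119.
Posterior SD = √σₙ² = √(0.7225·1.9044/10.5744) = 0.3607.

0.3607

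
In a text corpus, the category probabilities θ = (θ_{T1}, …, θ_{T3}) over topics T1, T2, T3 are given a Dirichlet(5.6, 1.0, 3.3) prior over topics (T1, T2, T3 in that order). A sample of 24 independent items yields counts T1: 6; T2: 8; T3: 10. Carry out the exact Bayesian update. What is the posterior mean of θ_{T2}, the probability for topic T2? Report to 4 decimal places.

0.2655

The Dirichlet prior is conjugate to the Multinomial likelihood: each posterior αⱼ = prior αⱼ + observed count nⱼ.
Posterior concentration: (11.6, 9.0, 13.3), total = 33.9.
E[θ_{T2}|data] = α_{T2}/Σα = 9.0/33.9 = 0.2655.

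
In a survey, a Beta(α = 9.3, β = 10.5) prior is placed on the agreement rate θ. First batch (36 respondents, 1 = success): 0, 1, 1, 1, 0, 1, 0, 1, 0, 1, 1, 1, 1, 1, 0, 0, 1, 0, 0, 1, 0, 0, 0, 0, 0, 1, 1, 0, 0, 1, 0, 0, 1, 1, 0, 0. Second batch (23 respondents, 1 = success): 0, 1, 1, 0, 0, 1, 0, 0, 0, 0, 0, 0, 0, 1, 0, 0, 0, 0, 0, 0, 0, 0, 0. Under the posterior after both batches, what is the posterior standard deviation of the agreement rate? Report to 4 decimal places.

The Beta prior is conjugate to a Binomial/Bernoulli likelihood; the update adds successes to α and failures to β.
After batch 1: Beta(9.3+17, 10.5+19) = Beta(26.3, 29.5).
After batch 2: Beta(26.3+4, 29.5+19) = Beta(30.3, 48.5).
Var = αβ/((α+β)²(α+β+1)) = 30.3·48.5/(78.8²·79.8) = 0.00296571; SD = √0.00296571 = 0.0545.

0.0545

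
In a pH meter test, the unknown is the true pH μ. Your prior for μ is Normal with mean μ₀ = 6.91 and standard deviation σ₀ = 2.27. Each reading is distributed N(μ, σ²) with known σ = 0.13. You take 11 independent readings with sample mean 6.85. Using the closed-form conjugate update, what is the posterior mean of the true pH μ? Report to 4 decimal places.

For Normal data with known variance σ², a Normal(μ₀, σ₀²) prior on μ is conjugate. Posterior precision = 1/σ₀² + n/σ²; posterior mean is the precision-weighted average of μ₀ and x̄.
n·x̄ = 11·6.85 = 75.35.
σ₀² = 2.27² = 5.1529, σ² = 0.13² = 0.0169; σ² + n·σ₀² = 0.0169 + 11·5.1529 = 56.6988.
Posterior mean = (μ₀/σ₀² + n·x̄/σ²)/(1/σ₀² + n/σ²) = (σ²·μ₀ + σ₀²·n·x̄)/(σ² + n·σ₀²) = (0.0169·6.91 + 5.1529·75.35)/56.6988 = 388.387794/56.6988 = 6.8500.

6.8500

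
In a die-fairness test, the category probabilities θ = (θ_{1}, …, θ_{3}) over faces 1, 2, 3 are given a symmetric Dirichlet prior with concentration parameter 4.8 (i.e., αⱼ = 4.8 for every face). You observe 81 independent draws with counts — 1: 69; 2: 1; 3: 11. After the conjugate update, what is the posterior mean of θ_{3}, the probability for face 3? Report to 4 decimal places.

The Dirichlet prior is conjugate to the Multinomial likelihood: each posterior αⱼ = prior αⱼ + observed count nⱼ.
Posterior concentration: (73.8, 5.8, 15.8), total = 95.4.
E[θ_{3}|data] = α_{3}/Σα = 15.8/95.4 = 0.1656.

0.1656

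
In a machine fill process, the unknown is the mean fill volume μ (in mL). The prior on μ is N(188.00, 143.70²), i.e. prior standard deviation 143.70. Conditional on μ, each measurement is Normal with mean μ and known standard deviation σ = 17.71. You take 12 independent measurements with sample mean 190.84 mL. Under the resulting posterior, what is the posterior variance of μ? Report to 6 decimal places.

26.103968

For Normal data with known variance σ², a Normal(μ₀, σ₀²) prior on μ is conjugate. Posterior precision = 1/σ₀² + n/σ²; posterior mean is the precision-weighted average of μ₀ and x̄.
σ₀² = 143.70² = 20649.69, σ² = 17.71² = 313.6441; σ² + n·σ₀² = 313.6441 + 12·20649.69 = 248109.9241.
Posterior precision = 1/σ₀² + n/σ² = 1/20649.69 + 12/313.6441 = (σ² + n·σ₀²)/(σ₀²σ²) = 248109.9241/(20649.69·313.6441); posterior variance σₙ² = σ₀²σ²/(σ² + n·σ₀²) = 20649.69·313.6441/248109.9241 = 26.103968.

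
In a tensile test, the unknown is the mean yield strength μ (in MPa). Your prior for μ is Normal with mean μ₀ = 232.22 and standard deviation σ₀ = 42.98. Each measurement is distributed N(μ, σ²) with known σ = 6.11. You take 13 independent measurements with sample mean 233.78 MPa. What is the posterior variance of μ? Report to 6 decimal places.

2.867243

For Normal data with known variance σ², a Normal(μ₀, σ₀²) prior on μ is conjugate. Posterior precision = 1/σ₀² + n/σ²; posterior mean is the precision-weighted average of μ₀ and x̄.
σ₀² = 42.98² = 1847.2804, σ² = 6.11² = 37.3321; σ² + n·σ₀² = 37.3321 + 13·1847.2804 = 24051.9773.
Posterior precision = 1/σ₀² + n/σ² = 1/1847.2804 + 13/37.3321 = (σ² + n·σ₀²)/(σ₀²σ²) = 24051.9773/(1847.2804·37.3321); posterior variance σₙ² = σ₀²σ²/(σ² + n·σ₀²) = 1847.2804·37.3321/24051.9773 = 2.867243.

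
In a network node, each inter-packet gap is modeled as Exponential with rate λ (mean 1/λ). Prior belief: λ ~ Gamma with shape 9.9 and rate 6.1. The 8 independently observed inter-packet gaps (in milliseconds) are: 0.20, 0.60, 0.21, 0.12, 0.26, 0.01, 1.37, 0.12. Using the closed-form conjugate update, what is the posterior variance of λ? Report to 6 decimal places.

0.221480

With a Gamma(shape α, rate β) prior on the exponential rate λ, the posterior after n observations with total T = Σxᵢ is Gamma(α+n, β+T).
Sum of observations T = 2.89 milliseconds; n = 8.
Posterior: Gamma(9.9+8, 6.1+2.89) = Gamma(17.9, 8.99).
Var = α/β² = 0.221480.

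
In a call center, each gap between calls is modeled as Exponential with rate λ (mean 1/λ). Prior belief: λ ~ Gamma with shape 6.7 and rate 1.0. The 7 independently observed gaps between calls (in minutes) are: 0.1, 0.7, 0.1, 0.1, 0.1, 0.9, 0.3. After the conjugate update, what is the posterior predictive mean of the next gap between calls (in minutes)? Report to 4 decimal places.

With a Gamma(shape α, rate β) prior on the exponential rate λ, the posterior after n observations with total T = Σxᵢ is Gamma(α+n, β+T).
Sum of observations T = 2.3 minutes; n = 7.
Posterior: Gamma(6.7+7, 1.0+2.3) = Gamma(13.7, 3.3).
The predictive distribution for the next observation is Lomax; its mean is β/(α−1) = 3.3/12.7 = 0.2598.

0.2598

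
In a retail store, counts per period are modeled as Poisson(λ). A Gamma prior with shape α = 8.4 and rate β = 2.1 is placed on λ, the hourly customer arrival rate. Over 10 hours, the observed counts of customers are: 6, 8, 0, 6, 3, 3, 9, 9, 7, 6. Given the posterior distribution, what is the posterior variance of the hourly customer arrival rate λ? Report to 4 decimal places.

0.4467

With a Gamma(shape α, rate β) prior, the Poisson likelihood is conjugate: the posterior is Gamma(α + ΣXᵢ, β + n).
Sum of counts S = 57 over n = 10 hours.
Posterior: Gamma(α+S, β+n) = Gamma(8.4+57, 2.1+10) = Gamma(65.4, 12.1).
Var = α/β² = 65.4/12.1² = 0.4467.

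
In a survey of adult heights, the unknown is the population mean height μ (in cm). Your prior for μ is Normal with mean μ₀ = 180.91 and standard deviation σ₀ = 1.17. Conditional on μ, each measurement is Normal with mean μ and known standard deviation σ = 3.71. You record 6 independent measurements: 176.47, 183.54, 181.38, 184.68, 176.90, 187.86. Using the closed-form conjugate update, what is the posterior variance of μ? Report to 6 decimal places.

For Normal data with known variance σ², a Normal(μ₀, σ₀²) prior on μ is conjugate. Posterior precision = 1/σ₀² + n/σ²; posterior mean is the precision-weighted average of μ₀ and x̄.
σ₀² = 1.17² = 1.3689, σ² = 3.71² = 13.7641; σ² + n·σ₀² = 13.7641 + 6·1.3689 = 21.9775.
Posterior precision = 1/σ₀² + n/σ² = 1/1.3689 + 6/13.7641 = (σ² + n·σ₀²)/(σ₀²σ²) = 21.9775/(1.3689·13.7641); posterior variance σₙ² = σ₀²σ²/(σ² + n·σ₀²) = 1.3689·13.7641/21.9775 = 0.857317.

0.857317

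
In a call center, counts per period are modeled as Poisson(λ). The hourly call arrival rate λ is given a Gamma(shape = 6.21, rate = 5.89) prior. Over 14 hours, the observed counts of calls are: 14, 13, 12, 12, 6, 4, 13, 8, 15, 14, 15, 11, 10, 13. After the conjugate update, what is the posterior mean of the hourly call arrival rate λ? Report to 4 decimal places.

8.3565

With a Gamma(shape α, rate β) prior, the Poisson likelihood is conjugate: the posterior is Gamma(α + ΣXᵢ, β + n).
Sum of counts S = 160 over n = 14 hours.
Posterior: Gamma(α+S, β+n) = Gamma(6.21+160, 5.89+14) = Gamma(166.21, 19.89).
Posterior mean = α/β = 166.21/19.89 = 8.3565.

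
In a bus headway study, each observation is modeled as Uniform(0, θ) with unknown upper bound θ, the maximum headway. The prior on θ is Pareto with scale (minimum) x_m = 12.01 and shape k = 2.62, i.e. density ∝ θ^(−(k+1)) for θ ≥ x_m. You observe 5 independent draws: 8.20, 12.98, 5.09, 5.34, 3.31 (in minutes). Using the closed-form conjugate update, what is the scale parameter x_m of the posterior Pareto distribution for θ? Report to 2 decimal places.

12.98

A Pareto(scale x_m, shape k) prior on the upper bound θ of Uniform(0, θ) is conjugate: posterior is Pareto(max(x_m, max xᵢ), k + n).
Sample maximum = 12.98; prior scale x_m = 12.01 → posterior scale = max = 12.98.
Posterior shape = 2.62 + 5 = 7.62.
Posterior scale x_m = 12.98.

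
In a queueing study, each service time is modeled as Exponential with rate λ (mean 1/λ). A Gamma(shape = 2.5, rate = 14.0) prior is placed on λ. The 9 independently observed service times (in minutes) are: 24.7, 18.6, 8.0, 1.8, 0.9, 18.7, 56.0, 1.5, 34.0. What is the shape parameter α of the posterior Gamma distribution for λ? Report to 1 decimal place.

11.5

With a Gamma(shape α, rate β) prior on the exponential rate λ, the posterior after n observations with total T = Σxᵢ is Gamma(α+n, β+T).
Sum of observations T = 164.2 minutes; n = 9.
Posterior: Gamma(2.5+9, 14.0+164.2) = Gamma(11.5, 178.2).
Posterior α = 11.5.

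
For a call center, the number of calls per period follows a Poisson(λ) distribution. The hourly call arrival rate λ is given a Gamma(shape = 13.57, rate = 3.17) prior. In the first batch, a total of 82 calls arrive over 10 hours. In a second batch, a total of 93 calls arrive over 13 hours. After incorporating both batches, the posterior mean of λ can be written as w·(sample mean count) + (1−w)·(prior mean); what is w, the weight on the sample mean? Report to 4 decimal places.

With a Gamma(shape α, rate β) prior, the Poisson likelihood is conjugate: the posterior is Gamma(α + ΣXᵢ, β + n).
Total number of hours: n = 10 + 13 = 23.
Posterior mean = (α₀+S)/(β₀+n) = [n/(β₀+n)]·(S/n) + [β₀/(β₀+n)]·(α₀/β₀), so only n and β₀ enter the weight.
Weight on data w = n/(β₀+n) = 23/(3.17+23) = 23/26.17 = 0.8789.

0.8789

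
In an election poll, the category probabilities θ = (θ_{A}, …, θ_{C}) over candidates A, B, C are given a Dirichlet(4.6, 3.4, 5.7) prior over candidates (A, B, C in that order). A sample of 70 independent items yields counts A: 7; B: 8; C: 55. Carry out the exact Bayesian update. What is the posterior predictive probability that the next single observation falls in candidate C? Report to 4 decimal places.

0.7252

The Dirichlet prior is conjugate to the Multinomial likelihood: each posterior αⱼ = prior αⱼ + observed count nⱼ.
Posterior concentration: (11.6, 11.4, 60.7), total = 83.7.
P(next = C | data) = α_{C}/Σα = 0.7252.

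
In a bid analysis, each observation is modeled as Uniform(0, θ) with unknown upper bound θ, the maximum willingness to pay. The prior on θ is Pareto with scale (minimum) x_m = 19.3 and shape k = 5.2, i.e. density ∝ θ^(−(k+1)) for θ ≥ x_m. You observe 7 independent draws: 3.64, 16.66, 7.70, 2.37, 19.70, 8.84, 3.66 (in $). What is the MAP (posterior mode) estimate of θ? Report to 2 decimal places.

19.70

A Pareto(scale x_m, shape k) prior on the upper bound θ of Uniform(0, θ) is conjugate: posterior is Pareto(max(x_m, max xᵢ), k + n).
Sample maximum = 19.70; prior scale x_m = 19.3 → posterior scale = max = 19.70.
Posterior shape = 5.2 + 7 = 12.2.
The Pareto density is decreasing on [x_m, ∞), so the mode is x_m = 19.70.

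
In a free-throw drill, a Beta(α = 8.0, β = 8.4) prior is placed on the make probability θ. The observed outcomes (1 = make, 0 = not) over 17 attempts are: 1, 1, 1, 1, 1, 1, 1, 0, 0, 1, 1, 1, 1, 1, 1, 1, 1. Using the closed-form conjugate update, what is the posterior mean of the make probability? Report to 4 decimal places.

The Beta prior is conjugate to a Binomial/Bernoulli likelihood; the update adds successes to α and failures to β.
Posterior: Beta(α+k, β+n−k) = Beta(8.0+15, 8.4+2) = Beta(23.0, 10.4).
Posterior mean = α/(α+β) = 23.0/33.4 = 0.6886.

0.6886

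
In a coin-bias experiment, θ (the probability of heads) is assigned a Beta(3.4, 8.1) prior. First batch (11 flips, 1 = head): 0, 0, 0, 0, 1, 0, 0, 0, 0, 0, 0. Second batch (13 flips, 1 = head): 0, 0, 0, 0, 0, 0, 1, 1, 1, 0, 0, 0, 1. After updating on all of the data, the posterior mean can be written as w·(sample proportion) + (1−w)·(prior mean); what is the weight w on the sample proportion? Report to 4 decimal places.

The Beta prior is conjugate to a Binomial/Bernoulli likelihood; the update adds successes to α and failures to β.
Total number of flips: n = 11 + 13 = 24.
Posterior mean = (α₀+k)/(α₀+β₀+n) = [n/(α₀+β₀+n)]·(k/n) + [(α₀+β₀)/(α₀+β₀+n)]·α₀/(α₀+β₀), so only n and the prior enter the weight.
The weight on the data is w = n/(α₀+β₀+n) = 24/(3.4+8.1+24) = 24/35.5 = 0.6761.

0.6761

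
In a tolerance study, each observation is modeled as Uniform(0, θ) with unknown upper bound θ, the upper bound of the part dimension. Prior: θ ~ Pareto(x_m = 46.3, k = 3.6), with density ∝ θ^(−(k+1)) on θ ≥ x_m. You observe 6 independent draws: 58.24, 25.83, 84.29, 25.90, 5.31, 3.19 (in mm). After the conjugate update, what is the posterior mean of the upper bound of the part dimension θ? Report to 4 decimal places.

A Pareto(scale x_m, shape k) prior on the upper bound θ of Uniform(0, θ) is conjugate: posterior is Pareto(max(x_m, max xᵢ), k + n).
Sample maximum = 84.29; prior scale x_m = 46.3 → posterior scale = max = 84.29.
Posterior shape = 3.6 + 6 = 9.6.
E[θ|data] = k·x_m/(k−1) = 9.6·84.29/8.6 = 94.0912.

94.0912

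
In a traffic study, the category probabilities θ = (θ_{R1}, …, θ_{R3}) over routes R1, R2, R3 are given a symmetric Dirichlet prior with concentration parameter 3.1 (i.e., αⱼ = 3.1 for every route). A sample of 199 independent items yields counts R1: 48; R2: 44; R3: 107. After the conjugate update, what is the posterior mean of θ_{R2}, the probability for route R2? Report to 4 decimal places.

The Dirichlet prior is conjugate to the Multinomial likelihood: each posterior αⱼ = prior αⱼ + observed count nⱼ.
Posterior concentration: (51.1, 47.1, 110.1), total = 208.3.
E[θ_{R2}|data] = α_{R2}/Σα = 47.1/208.3 = 0.2261.

0.2261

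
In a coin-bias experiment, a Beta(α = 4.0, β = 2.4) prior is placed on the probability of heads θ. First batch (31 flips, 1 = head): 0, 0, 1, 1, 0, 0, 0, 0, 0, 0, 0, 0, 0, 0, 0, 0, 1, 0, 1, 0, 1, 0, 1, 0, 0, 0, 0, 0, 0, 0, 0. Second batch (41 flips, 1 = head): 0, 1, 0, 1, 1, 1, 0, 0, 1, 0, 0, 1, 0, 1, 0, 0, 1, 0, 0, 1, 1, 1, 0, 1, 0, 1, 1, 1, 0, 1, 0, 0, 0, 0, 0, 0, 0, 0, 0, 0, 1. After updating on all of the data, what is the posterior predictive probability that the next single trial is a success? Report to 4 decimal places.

The Beta prior is conjugate to a Binomial/Bernoulli likelihood; the update adds successes to α and failures to β.
After batch 1: Beta(4.0+6, 2.4+25) = Beta(10.0, 27.4).
After batch 2: Beta(10.0+17, 27.4+24) = Beta(27.0, 51.4).
For a single future Bernoulli trial, P(success | data) = α/(α+β) = 0.3444.

0.3444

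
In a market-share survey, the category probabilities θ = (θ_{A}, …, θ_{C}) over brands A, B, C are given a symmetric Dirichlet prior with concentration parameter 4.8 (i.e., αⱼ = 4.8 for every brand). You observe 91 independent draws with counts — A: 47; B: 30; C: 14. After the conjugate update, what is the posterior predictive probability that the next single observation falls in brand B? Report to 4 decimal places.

0.3302

The Dirichlet prior is conjugate to the Multinomial likelihood: each posterior αⱼ = prior αⱼ + observed count nⱼ.
Posterior concentration: (51.8, 34.8, 18.8), total = 105.4.
P(next = B | data) = α_{B}/Σα = 0.3302.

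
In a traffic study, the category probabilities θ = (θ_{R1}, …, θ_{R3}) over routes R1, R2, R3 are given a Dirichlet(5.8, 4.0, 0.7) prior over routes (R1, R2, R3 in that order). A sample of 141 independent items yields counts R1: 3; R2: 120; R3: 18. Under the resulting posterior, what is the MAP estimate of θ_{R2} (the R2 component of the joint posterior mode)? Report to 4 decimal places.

The Dirichlet prior is conjugate to the Multinomial likelihood: each posterior αⱼ = prior αⱼ + observed count nⱼ.
Posterior concentration: (8.8, 124.0, 18.7), total = 151.5.
Joint mode component: (α_{R2}−1)/(Σα−K) = 123.0/148.5 = 0.8283.

0.8283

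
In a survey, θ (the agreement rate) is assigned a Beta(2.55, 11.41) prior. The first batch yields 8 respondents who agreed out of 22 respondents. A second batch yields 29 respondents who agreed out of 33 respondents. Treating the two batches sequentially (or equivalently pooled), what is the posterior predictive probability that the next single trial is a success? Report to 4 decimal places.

0.5735

The Beta prior is conjugate to a Binomial/Bernoulli likelihood; the update adds successes to α and failures to β.
After batch 1: Beta(2.55+8, 11.41+14) = Beta(10.55, 25.41).
After batch 2: Beta(10.55+29, 25.41+4) = Beta(39.55, 29.41).
For a single future Bernoulli trial, P(success | data) = α/(α+β) = 0.5735.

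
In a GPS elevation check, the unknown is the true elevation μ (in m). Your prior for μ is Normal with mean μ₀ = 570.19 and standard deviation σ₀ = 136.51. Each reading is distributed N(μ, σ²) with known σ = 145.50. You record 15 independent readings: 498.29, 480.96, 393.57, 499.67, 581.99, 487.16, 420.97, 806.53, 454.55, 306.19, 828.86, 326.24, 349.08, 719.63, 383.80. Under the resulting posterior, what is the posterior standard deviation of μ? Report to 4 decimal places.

For Normal data with known variance σ², a Normal(μ₀, σ₀²) prior on μ is conjugate. Posterior precision = 1/σ₀² + n/σ²; posterior mean is the precision-weighted average of μ₀ and x̄.
σ₀² = 136.51² = 18634.9801, σ² = 145.50² = 21170.25; σ² + n·σ₀² = 21170.25 + 15·18634.9801 = 300694.9515.
Posterior precision = 1/σ₀² + n/σ² = 1/18634.9801 + 15/21170.25 = (σ² + n·σ₀²)/(σ₀²σ²) = 300694.9515/(18634.9801·21170.25); posterior variance σₙ² = σ₀²σ²/(σ² + n·σ₀²) = 18634.9801·21170.25/300694.9515 = 1311.984739.
Posterior SD = √σₙ² = √(18634.9801·21170.25/300694.9515) = 36.2213.

36.2213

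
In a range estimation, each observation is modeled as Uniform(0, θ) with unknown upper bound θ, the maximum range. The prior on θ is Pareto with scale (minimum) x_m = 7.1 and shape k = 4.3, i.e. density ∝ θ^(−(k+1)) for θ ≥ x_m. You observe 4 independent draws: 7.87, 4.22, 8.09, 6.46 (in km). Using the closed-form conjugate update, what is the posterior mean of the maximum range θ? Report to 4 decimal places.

A Pareto(scale x_m, shape k) prior on the upper bound θ of Uniform(0, θ) is conjugate: posterior is Pareto(max(x_m, max xᵢ), k + n).
Sample maximum = 8.09; prior scale x_m = 7.1 → posterior scale = max = 8.09.
Posterior shape = 4.3 + 4 = 8.3.
E[θ|data] = k·x_m/(k−1) = 8.3·8.09/7.3 = 9.1982.

9.1982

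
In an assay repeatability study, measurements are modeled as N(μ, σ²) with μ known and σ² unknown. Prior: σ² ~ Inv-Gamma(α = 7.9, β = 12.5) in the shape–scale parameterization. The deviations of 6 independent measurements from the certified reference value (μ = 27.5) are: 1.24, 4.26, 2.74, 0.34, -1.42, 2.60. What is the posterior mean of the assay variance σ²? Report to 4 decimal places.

With known mean μ and an Inverse-Gamma(α, β) prior on σ², the Normal likelihood is conjugate: posterior is Inv-Gamma(α + n/2, β + Σ(xᵢ−μ)²/2).
Σ(xᵢ−μ)² = (1.24)² + (4.26)² + (2.74)² + (0.34)² + (-1.42)² + (2.60)² = 36.0848.
Posterior: Inv-Gamma(7.9 + 6/2, 12.5 + 36.0848/2) = Inv-Gamma(10.90, 30.54240).
E[σ²|data] = β/(α−1) = 30.54240/9.90 = 3.0851.

3.0851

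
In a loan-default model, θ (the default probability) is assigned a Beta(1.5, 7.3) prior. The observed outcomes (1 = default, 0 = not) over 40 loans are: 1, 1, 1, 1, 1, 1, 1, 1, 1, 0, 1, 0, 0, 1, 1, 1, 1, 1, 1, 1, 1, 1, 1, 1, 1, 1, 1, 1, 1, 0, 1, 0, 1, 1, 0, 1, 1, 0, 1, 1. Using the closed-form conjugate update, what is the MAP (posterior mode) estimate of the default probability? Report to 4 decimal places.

The Beta prior is conjugate to a Binomial/Bernoulli likelihood; the update adds successes to α and failures to β.
Posterior: Beta(α+k, β+n−k) = Beta(1.5+33, 7.3+7) = Beta(34.5, 14.3).
Mode of Beta(a,b) for a,b>1 is (a−1)/(a+b−2) = 33.5/46.8 = 0.7158.

0.7158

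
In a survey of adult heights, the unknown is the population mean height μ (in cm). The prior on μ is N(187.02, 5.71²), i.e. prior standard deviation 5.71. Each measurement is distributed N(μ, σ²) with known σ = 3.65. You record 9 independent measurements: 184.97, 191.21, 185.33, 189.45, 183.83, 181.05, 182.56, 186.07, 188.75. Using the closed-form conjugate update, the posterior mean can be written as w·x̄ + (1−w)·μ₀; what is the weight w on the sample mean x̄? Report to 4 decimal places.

0.9566

For Normal data with known variance σ², a Normal(μ₀, σ₀²) prior on μ is conjugate. Posterior precision = 1/σ₀² + n/σ²; posterior mean is the precision-weighted average of μ₀ and x̄.
σ₀² = 5.71² = 32.6041, σ² = 3.65² = 13.3225. Prior precision 1/σ₀² = 1/32.6041; data precision n/σ² = 9/13.3225.
w = (n/σ²)/(1/σ₀² + n/σ²) = n·σ₀²/(σ² + n·σ₀²) = 9·32.6041/(13.3225 + 9·32.6041) = 293.4369/306.7594 = 0.9566.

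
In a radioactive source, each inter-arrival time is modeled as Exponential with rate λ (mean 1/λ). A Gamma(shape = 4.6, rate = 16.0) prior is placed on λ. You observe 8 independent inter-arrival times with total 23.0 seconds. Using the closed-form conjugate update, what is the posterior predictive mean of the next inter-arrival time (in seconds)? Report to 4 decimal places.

With a Gamma(shape α, rate β) prior on the exponential rate λ, the posterior after n observations with total T = Σxᵢ is Gamma(α+n, β+T).
Posterior: Gamma(4.6+8, 16.0+23.0) = Gamma(12.6, 39.0).
The predictive distribution for the next observation is Lomax; its mean is β/(α−1) = 39.0/11.6 = 3.3621.

3.3621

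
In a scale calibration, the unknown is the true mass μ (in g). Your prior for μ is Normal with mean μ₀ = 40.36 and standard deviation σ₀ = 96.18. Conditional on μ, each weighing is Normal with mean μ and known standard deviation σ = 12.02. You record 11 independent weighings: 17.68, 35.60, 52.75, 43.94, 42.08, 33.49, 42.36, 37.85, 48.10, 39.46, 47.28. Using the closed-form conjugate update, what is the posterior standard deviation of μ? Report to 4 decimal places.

For Normal data with known variance σ², a Normal(μ₀, σ₀²) prior on μ is conjugate. Posterior precision = 1/σ₀² + n/σ²; posterior mean is the precision-weighted average of μ₀ and x̄.
σ₀² = 96.18² = 9250.5924, σ² = 12.02² = 144.4804; σ² + n·σ₀² = 144.4804 + 11·9250.5924 = 101900.9968.
Posterior precision = 1/σ₀² + n/σ² = 1/9250.5924 + 11/144.4804 = (σ² + n·σ₀²)/(σ₀²σ²) = 101900.9968/(9250.5924·144.4804); posterior variance σₙ² = σ₀²σ²/(σ² + n·σ₀²) = 9250.5924·144.4804/101900.9968 = 13.115959.
Posterior SD = √σₙ² = √(9250.5924·144.4804/101900.9968) = 3.6216.

3.6216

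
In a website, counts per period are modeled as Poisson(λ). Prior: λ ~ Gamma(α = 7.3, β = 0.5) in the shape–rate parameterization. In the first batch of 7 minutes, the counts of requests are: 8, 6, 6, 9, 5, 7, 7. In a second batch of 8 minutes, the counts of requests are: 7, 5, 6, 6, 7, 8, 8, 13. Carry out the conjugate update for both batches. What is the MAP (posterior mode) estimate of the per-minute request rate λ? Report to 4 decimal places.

With a Gamma(shape α, rate β) prior, the Poisson likelihood is conjugate: the posterior is Gamma(α + ΣXᵢ, β + n).
Batch 1: sum of counts S = 48 over n = 7 minutes.
After batch 1: Gamma(α+S, β+n) = Gamma(7.3+48, 0.5+7) = Gamma(55.3, 7.5).
Batch 2: sum of counts S = 60 over n = 8 minutes.
After batch 2: Gamma(α+S, β+n) = Gamma(55.3+60, 7.5+8) = Gamma(115.3, 15.5).
Mode of Gamma(α,β) for α≥1 is (α−1)/β = 114.3/15.5 = 7.3742.

7.3742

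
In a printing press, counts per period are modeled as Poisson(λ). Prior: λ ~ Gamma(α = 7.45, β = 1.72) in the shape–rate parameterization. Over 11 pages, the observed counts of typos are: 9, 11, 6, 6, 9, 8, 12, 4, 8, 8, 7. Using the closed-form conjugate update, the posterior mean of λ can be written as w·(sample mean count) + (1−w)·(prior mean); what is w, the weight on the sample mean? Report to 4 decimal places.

With a Gamma(shape α, rate β) prior, the Poisson likelihood is conjugate: the posterior is Gamma(α + ΣXᵢ, β + n).
Posterior mean = (α₀+S)/(β₀+n) = [n/(β₀+n)]·(S/n) + [β₀/(β₀+n)]·(α₀/β₀), so only n and β₀ enter the weight.
Weight on data w = n/(β₀+n) = 11/(1.72+11) = 11/12.72 = 0.8648.

0.8648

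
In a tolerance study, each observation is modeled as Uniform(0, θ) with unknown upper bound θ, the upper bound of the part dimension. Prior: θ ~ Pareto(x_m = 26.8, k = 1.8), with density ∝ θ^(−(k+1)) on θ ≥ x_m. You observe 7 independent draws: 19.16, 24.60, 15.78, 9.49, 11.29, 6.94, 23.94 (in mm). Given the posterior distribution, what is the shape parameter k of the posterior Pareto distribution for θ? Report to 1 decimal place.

A Pareto(scale x_m, shape k) prior on the upper bound θ of Uniform(0, θ) is conjugate: posterior is Pareto(max(x_m, max xᵢ), k + n).
Sample maximum = 24.60; prior scale x_m = 26.8 → posterior scale = max = 26.80.
Posterior shape = 1.8 + 7 = 8.8.
Posterior shape k = 8.8.

8.8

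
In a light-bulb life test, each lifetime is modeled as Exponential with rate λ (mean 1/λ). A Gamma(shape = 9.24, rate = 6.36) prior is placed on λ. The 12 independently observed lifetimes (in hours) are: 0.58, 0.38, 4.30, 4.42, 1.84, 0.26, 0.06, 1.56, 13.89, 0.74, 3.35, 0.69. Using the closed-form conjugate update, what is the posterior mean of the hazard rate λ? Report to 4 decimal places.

0.5527

With a Gamma(shape α, rate β) prior on the exponential rate λ, the posterior after n observations with total T = Σxᵢ is Gamma(α+n, β+T).
Sum of observations T = 32.07 hours; n = 12.
Posterior: Gamma(9.24+12, 6.36+32.07) = Gamma(21.24, 38.43).
Posterior mean of λ = α/β = 21.24/38.43 = 0.5527.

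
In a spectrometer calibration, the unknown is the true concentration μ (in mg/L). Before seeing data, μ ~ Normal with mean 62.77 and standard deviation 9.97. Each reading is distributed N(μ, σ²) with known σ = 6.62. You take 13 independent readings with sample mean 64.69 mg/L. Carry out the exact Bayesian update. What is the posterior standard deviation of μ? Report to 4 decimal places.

For Normal data with known variance σ², a Normal(μ₀, σ₀²) prior on μ is conjugate. Posterior precision = 1/σ₀² + n/σ²; posterior mean is the precision-weighted average of μ₀ and x̄.
σ₀² = 9.97² = 99.4009, σ² = 6.62² = 43.8244; σ² + n·σ₀² = 43.8244 + 13·99.4009 = 1336.0361.
Posterior precision = 1/σ₀² + n/σ² = 1/99.4009 + 13/43.8244 = (σ² + n·σ₀²)/(σ₀²σ²) = 1336.0361/(99.4009·43.8244); posterior variance σₙ² = σ₀²σ²/(σ² + n·σ₀²) = 99.4009·43.8244/1336.0361 = 3.260529.
Posterior SD = √σₙ² = √(99.4009·43.8244/1336.0361) = 1.8057.

1.8057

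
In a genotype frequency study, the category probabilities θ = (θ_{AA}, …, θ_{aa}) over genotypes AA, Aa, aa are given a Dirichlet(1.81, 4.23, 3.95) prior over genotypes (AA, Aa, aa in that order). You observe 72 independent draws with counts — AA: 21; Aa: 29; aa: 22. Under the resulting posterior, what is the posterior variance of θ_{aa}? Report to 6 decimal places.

0.002607

The Dirichlet prior is conjugate to the Multinomial likelihood: each posterior αⱼ = prior αⱼ + observed count nⱼ.
Posterior concentration: (22.81, 33.23, 25.95), total = 81.99.
Var[θ_j] = α_j(Σα−α_j)/((Σα)²(Σα+1)) = 25.95·56.04/(81.99²·82.99) = 0.002607.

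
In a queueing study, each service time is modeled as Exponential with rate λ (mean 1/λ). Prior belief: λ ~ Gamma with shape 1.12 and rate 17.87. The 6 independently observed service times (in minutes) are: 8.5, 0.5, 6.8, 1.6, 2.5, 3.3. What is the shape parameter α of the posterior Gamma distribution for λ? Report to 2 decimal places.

7.12

With a Gamma(shape α, rate β) prior on the exponential rate λ, the posterior after n observations with total T = Σxᵢ is Gamma(α+n, β+T).
Sum of observations T = 23.2 minutes; n = 6.
Posterior: Gamma(1.12+6, 17.87+23.2) = Gamma(7.12, 41.07).
Posterior α = 7.12.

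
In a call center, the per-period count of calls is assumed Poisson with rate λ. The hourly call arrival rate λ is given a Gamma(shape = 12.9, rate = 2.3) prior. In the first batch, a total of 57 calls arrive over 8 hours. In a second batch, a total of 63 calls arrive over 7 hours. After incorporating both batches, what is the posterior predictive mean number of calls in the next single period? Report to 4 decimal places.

With a Gamma(shape α, rate β) prior, the Poisson likelihood is conjugate: the posterior is Gamma(α + ΣXᵢ, β + n).
After batch 1: Gamma(α+S, β+n) = Gamma(12.9+57, 2.3+8) = Gamma(69.9, 10.3).
After batch 2: Gamma(α+S, β+n) = Gamma(69.9+63, 10.3+7) = Gamma(132.9, 17.3).
The predictive distribution for one future period is NegBinom with mean α/β = 7.6821.

7.6821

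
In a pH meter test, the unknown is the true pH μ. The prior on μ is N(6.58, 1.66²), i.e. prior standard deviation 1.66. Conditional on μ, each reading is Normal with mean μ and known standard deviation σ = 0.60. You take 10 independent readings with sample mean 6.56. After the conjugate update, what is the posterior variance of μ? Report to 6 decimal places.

For Normal data with known variance σ², a Normal(μ₀, σ₀²) prior on μ is conjugate. Posterior precision = 1/σ₀² + n/σ²; posterior mean is the precision-weighted average of μ₀ and x̄.
σ₀² = 1.66² = 2.7556, σ² = 0.60² = 0.36; σ² + n·σ₀² = 0.36 + 10·2.7556 = 27.916.
Posterior precision = 1/σ₀² + n/σ² = 1/2.7556 + 10/0.36 = (σ² + n·σ₀²)/(σ₀²σ²) = 27.916/(2.7556·0.36); posterior variance σₙ² = σ₀²σ²/(σ² + n·σ₀²) = 2.7556·0.36/27.916 = 0.035536.

0.035536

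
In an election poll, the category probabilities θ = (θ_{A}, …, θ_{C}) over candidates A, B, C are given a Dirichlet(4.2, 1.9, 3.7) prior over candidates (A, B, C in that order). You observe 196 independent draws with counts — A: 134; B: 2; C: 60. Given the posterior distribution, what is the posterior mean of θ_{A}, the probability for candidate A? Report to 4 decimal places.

0.6715

The Dirichlet prior is conjugate to the Multinomial likelihood: each posterior αⱼ = prior αⱼ + observed count nⱼ.
Posterior concentration: (138.2, 3.9, 63.7), total = 205.8.
E[θ_{A}|data] = α_{A}/Σα = 138.2/205.8 = 0.6715.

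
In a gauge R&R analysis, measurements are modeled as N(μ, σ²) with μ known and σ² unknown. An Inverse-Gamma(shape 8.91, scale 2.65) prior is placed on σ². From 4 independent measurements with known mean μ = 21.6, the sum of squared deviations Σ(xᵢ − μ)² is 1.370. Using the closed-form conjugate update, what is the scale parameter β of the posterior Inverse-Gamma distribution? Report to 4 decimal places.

With known mean μ and an Inverse-Gamma(α, β) prior on σ², the Normal likelihood is conjugate: posterior is Inv-Gamma(α + n/2, β + Σ(xᵢ−μ)²/2).
Posterior: Inv-Gamma(8.91 + 4/2, 2.65 + 1.370/2) = Inv-Gamma(10.91, 3.3350).
Posterior β = 3.3350.

3.3350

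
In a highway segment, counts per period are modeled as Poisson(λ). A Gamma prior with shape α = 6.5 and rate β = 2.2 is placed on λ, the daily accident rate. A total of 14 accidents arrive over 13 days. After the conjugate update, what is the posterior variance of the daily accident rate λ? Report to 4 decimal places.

0.0887

With a Gamma(shape α, rate β) prior, the Poisson likelihood is conjugate: the posterior is Gamma(α + ΣXᵢ, β + n).
Posterior: Gamma(α+S, β+n) = Gamma(6.5+14, 2.2+13) = Gamma(20.5, 15.2).
Var = α/β² = 20.5/15.2² = 0.0887.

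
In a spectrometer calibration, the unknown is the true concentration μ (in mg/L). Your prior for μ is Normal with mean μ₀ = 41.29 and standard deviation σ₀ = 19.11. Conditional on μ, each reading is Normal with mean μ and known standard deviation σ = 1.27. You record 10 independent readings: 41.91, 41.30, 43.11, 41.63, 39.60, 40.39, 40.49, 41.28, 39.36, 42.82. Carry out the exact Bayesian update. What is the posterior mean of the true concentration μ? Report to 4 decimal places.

For Normal data with known variance σ², a Normal(μ₀, σ₀²) prior on μ is conjugate. Posterior precision = 1/σ₀² + n/σ²; posterior mean is the precision-weighted average of μ₀ and x̄.
Σxᵢ = 41.91 + 41.30 + 43.11 + 41.63 + 39.60 + 40.39 + 40.49 + 41.28 + 39.36 + 42.82 = 411.89, so n·x̄ = 411.89.
σ₀² = 19.11² = 365.1921, σ² = 1.27² = 1.6129; σ² + n·σ₀² = 1.6129 + 10·365.1921 = 3653.5339.
Posterior mean = (μ₀/σ₀² + n·x̄/σ²)/(1/σ₀² + n/σ²) = (σ²·μ₀ + σ₀²·n·x̄)/(σ² + n·σ₀²) = (1.6129·41.29 + 365.1921·411.89)/3653.5339 = 150485.57071/3653.5339 = 41.1890.

41.1890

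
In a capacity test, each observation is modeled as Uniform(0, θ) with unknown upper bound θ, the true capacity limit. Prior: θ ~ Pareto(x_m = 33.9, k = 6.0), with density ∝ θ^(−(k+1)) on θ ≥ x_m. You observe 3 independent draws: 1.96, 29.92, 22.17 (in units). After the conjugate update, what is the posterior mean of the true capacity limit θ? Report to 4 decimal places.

A Pareto(scale x_m, shape k) prior on the upper bound θ of Uniform(0, θ) is conjugate: posterior is Pareto(max(x_m, max xᵢ), k + n).
Sample maximum = 29.92; prior scale x_m = 33.9 → posterior scale = max = 33.90.
Posterior shape = 6.0 + 3 = 9.0.
E[θ|data] = k·x_m/(k−1) = 9.0·33.90/8.0 = 38.1375.

38.1375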